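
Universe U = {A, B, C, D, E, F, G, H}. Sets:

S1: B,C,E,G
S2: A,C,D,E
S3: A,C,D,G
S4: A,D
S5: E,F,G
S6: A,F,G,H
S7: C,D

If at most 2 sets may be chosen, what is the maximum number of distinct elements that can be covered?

7

Choosing S1, S6 covers {A, B, C, E, F, G, H} — 7 elements.
No choice of 2 sets does better; here D is left uncovered.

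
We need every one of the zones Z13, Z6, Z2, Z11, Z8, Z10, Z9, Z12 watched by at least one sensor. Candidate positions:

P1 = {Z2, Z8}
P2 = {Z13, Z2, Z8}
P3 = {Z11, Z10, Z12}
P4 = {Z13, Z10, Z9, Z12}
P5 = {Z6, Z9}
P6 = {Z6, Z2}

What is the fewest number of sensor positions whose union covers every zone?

P2, P3, P5 together cover {Z13, Z6, Z2, Z11, Z8, Z10, Z9, Z12} — every zone.
No 2 of the 6 sensor positions cover everything (all 15 pairs fall short), so 3 is minimum.

3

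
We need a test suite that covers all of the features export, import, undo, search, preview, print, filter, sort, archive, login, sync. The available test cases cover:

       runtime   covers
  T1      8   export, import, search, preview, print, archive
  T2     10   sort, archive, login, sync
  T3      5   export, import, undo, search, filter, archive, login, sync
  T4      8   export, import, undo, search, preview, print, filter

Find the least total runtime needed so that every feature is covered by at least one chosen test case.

18

T2, T4 cover every feature at runtime 10 + 8 = 18.
Any cover uses at least 2 test cases; among all covering selections none totals below 18.
Greedy by coverage-per-runtime would pick T3, T1, T2 for 23 — worse than the optimum 18.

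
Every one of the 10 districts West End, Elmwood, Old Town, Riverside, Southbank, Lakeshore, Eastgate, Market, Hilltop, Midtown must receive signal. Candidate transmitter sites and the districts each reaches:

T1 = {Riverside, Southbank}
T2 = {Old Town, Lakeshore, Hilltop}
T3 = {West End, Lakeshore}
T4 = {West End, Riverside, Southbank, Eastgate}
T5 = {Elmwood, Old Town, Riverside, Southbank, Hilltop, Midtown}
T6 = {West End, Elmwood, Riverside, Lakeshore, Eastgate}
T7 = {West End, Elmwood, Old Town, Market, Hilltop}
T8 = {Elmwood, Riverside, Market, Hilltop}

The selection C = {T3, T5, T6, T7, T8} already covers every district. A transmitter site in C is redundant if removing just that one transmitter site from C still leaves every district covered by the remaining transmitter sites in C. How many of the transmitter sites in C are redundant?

3

Drop T3: the rest still cover every district — redundant.
Drop T5: Southbank, Midtown uncovered — not redundant.
Drop T6: Eastgate uncovered — not redundant.
Drop T7: the rest still cover every district — redundant.
Drop T8: the rest still cover every district — redundant.
3 redundant: T3, T7, T8.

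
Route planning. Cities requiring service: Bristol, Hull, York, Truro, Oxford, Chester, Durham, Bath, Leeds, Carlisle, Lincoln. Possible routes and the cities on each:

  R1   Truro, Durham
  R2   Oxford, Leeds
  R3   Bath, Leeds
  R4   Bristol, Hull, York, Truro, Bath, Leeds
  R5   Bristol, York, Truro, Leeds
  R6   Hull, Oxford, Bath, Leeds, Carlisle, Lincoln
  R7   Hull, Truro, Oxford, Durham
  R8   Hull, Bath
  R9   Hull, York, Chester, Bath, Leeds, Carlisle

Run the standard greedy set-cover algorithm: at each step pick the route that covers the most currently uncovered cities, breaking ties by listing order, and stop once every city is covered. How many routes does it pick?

4

Pick 1: R4 covers 6 new cities (Bristol, Hull, York, Truro, Bath, Leeds).
Pick 2: R6 covers 3 new cities (Oxford, Carlisle, Lincoln).
Pick 3: R1 covers 1 new cities (Durham).
Pick 4: R9 covers 1 new cities (Chester).
Greedy uses 4 routes.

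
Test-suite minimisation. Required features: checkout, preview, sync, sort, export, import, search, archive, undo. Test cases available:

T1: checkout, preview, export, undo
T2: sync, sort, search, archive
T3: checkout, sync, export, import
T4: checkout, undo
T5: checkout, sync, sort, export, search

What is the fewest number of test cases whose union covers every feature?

T1, T2, T3 together cover {checkout, preview, sync, sort, export, import, search, archive, undo} — every feature.
No 2 of the 5 test cases cover everything (all 10 pairs fall short), so 3 is minimum.
Greedy (largest uncovered first) would take T5, T1, T2, T3 — 4 test cases — but 3 suffice.

3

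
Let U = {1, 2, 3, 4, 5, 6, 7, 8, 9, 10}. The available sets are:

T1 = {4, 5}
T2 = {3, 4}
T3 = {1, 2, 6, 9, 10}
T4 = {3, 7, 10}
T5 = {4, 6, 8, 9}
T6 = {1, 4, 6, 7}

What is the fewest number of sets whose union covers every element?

T1, T3, T4, T5 together cover {1, 2, 3, 4, 5, 6, 7, 8, 9, 10} — every element.
No 3 of the 6 sets cover everything (all 20 triples fall short), so 4 is minimum.

4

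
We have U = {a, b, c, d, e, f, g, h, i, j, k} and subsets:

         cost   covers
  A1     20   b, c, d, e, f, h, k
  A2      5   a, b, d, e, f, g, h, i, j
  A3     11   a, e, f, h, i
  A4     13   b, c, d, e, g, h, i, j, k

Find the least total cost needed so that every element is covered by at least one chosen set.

A2, A4 cover every element at cost 5 + 13 = 18.
Any cover uses at least 2 sets; among all covering selections none totals below 18.

18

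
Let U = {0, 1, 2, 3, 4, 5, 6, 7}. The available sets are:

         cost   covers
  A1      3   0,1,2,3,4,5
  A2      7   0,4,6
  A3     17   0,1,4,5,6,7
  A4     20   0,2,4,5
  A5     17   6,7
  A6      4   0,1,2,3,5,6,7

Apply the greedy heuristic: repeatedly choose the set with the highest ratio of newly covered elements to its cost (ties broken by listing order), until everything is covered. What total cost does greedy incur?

7

Pick 1: A1 adds 6 new (0, 1, 2, 3, 4, 5) at cost 3 (ratio 6/3).
Pick 2: A6 adds 2 new (6, 7) at cost 4 (ratio 2/4).
Greedy total cost: 3 + 4 = 7.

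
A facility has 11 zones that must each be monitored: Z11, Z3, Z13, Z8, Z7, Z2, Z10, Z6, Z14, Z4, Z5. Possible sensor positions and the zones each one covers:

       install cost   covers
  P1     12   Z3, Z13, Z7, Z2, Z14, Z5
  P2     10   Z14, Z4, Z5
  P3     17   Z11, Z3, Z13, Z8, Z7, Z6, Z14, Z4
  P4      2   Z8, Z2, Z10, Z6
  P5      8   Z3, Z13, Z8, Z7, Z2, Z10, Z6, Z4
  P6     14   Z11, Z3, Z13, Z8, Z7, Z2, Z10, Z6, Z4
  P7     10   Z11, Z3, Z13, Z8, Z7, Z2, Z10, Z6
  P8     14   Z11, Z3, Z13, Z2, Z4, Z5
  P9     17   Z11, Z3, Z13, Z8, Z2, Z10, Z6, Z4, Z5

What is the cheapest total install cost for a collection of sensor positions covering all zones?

P2, P7 cover every zone at install cost 10 + 10 = 20.
Any cover uses at least 2 sensor positions; among all covering selections none totals below 20.
Greedy by coverage-per-install cost would pick P4, P5, P2, P7 for 30 — worse than the optimum 20.

20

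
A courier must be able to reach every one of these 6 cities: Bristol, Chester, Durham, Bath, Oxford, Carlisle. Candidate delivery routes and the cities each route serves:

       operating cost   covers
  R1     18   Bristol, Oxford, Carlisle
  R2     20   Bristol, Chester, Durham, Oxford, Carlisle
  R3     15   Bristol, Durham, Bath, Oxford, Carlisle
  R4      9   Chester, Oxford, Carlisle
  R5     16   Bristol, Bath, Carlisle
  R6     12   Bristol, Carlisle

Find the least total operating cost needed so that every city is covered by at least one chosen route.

R3, R4 cover every city at operating cost 15 + 9 = 24.
Any cover uses at least 2 routes; among all covering selections none totals below 24.

24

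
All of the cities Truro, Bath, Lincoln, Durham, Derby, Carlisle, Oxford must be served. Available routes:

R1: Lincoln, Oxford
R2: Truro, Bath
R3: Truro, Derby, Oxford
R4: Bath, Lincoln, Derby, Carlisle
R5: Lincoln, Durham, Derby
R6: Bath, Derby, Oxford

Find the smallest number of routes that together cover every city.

R3, R4, R5 together cover {Truro, Bath, Lincoln, Durham, Derby, Carlisle, Oxford} — every city.
No 2 of the 6 routes cover everything (all 15 pairs fall short), so 3 is minimum.

3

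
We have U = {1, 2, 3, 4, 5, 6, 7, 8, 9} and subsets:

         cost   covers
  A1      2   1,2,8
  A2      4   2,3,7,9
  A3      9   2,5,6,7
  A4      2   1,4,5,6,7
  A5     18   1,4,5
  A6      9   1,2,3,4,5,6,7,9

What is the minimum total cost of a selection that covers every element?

8

A1, A2, A4 cover every element at cost 2 + 4 + 2 = 8.
Any cover uses at least 2 sets; among all covering selections none totals below 8.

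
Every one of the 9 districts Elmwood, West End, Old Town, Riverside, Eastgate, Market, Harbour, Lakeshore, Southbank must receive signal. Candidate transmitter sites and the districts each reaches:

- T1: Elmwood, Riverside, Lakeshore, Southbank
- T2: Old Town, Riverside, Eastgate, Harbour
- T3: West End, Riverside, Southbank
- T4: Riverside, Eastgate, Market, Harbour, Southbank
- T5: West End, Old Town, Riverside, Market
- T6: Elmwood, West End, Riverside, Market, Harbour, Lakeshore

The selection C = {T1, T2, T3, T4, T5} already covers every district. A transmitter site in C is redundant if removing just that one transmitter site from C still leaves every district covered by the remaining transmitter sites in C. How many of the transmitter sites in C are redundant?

4

Drop T1: Elmwood, Lakeshore uncovered — not redundant.
Drop T2: the rest still cover every district — redundant.
Drop T3: the rest still cover every district — redundant.
Drop T4: the rest still cover every district — redundant.
Drop T5: the rest still cover every district — redundant.
4 redundant: T2, T3, T4, T5.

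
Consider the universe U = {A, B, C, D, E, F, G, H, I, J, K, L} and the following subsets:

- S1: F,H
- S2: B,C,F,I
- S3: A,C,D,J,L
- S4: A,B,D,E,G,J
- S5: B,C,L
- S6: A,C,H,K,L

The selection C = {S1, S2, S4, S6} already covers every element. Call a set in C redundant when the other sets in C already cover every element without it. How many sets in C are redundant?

Drop S1: the rest still cover every element — redundant.
Drop S2: I uncovered — not redundant.
Drop S4: D, E, G, J uncovered — not redundant.
Drop S6: K, L uncovered — not redundant.
1 redundant: S1.

1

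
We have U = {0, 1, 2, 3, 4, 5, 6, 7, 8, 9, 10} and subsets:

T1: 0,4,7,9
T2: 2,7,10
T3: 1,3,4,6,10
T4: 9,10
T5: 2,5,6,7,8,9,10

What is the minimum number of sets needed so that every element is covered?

3

T1, T3, T5 together cover {0, 1, 2, 3, 4, 5, 6, 7, 8, 9, 10} — every element.
No 2 of the 5 sets cover everything (all 10 pairs fall short), so 3 is minimum.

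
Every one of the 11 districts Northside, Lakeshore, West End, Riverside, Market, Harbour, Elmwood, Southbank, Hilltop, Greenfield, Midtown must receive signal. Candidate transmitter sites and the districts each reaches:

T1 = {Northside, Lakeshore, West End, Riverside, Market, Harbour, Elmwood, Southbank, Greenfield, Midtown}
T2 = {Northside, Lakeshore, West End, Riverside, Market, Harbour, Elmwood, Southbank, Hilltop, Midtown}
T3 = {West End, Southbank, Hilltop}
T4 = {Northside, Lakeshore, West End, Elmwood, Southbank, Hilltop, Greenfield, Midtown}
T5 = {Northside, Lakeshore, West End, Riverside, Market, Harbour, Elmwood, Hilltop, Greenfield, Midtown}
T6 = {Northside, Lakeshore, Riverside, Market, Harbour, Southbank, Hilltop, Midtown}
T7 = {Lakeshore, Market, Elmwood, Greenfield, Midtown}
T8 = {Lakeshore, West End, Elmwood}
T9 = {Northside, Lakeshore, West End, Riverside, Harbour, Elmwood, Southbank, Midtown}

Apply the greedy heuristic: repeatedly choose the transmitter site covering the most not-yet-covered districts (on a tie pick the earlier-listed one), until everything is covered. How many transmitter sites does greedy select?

2

Pick 1: T1 covers 10 new districts (Northside, Lakeshore, West End, Riverside, Market, Harbour, Elmwood, Southbank, Greenfield, Midtown).
Pick 2: T2 covers 1 new districts (Hilltop).
Greedy uses 2 transmitter sites.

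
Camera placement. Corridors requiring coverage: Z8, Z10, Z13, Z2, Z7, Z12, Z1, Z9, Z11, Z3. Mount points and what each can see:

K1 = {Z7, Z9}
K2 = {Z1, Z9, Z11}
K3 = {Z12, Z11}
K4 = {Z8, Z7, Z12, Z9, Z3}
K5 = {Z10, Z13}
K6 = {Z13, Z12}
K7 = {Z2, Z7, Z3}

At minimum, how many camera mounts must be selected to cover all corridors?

K2, K4, K5, K7 together cover {Z8, Z10, Z13, Z2, Z7, Z12, Z1, Z9, Z11, Z3} — every corridor.
No 3 of the 7 camera mounts cover everything (all 35 triples fall short), so 4 is minimum.

4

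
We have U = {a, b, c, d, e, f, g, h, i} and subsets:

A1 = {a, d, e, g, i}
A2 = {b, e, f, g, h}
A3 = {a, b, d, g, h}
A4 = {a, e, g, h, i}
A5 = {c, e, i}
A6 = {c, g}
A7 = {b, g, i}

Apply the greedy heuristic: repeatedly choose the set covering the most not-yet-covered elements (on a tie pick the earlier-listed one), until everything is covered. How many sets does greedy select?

3

Pick 1: A1 covers 5 new elements (a, d, e, g, i).
Pick 2: A2 covers 3 new elements (b, f, h).
Pick 3: A5 covers 1 new elements (c).
Greedy uses 3 sets.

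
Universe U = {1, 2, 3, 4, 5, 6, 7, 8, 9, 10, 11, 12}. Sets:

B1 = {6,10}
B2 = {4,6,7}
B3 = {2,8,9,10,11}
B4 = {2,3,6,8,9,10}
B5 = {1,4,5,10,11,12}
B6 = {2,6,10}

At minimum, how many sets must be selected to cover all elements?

B2, B4, B5 together cover {1, 2, 3, 4, 5, 6, 7, 8, 9, 10, 11, 12} — every element.
No 2 of the 6 sets cover everything (all 15 pairs fall short), so 3 is minimum.

3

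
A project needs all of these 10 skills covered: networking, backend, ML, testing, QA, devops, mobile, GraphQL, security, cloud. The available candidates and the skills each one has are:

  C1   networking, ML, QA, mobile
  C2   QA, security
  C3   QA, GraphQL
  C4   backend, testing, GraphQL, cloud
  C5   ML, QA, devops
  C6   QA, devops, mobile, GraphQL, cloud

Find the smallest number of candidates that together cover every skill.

C1, C2, C4, C5 together cover {networking, backend, ML, testing, QA, devops, mobile, GraphQL, security, cloud} — every skill.
No 3 of the 6 candidates cover everything (all 20 triples fall short), so 4 is minimum.

4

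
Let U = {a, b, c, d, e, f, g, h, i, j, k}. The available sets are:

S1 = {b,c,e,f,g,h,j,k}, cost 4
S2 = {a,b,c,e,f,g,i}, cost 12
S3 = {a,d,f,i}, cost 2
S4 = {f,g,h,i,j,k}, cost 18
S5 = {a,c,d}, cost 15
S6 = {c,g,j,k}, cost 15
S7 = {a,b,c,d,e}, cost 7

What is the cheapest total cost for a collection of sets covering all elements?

S1, S3 cover every element at cost 4 + 2 = 6.
Any cover uses at least 2 sets; among all covering selections none totals below 6.

6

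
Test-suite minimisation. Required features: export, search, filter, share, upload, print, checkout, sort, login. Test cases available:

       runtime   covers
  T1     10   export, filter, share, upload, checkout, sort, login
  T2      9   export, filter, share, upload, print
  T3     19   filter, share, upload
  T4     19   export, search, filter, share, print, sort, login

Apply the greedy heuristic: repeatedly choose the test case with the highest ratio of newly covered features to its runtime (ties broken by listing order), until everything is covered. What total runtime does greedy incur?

Pick 1: T1 adds 7 new (export, filter, share, upload, checkout, sort, login) at runtime 10 (ratio 7/10).
Pick 2: T2 adds 1 new (print) at runtime 9 (ratio 1/9).
Pick 3: T4 adds 1 new (search) at runtime 19 (ratio 1/19).
Greedy total runtime: 10 + 9 + 19 = 38. (The true optimum is 29, so greedy overshoots here.)

38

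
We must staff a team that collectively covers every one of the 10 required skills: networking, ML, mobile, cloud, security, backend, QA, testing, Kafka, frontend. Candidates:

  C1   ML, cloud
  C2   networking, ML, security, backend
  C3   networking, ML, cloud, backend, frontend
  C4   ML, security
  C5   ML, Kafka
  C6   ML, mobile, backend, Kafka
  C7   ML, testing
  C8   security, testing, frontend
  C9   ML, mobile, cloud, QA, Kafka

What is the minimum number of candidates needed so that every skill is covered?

3

C2, C8, C9 together cover {networking, ML, mobile, cloud, security, backend, QA, testing, Kafka, frontend} — every skill.
No 2 of the 9 candidates cover everything (all 36 pairs fall short), so 3 is minimum.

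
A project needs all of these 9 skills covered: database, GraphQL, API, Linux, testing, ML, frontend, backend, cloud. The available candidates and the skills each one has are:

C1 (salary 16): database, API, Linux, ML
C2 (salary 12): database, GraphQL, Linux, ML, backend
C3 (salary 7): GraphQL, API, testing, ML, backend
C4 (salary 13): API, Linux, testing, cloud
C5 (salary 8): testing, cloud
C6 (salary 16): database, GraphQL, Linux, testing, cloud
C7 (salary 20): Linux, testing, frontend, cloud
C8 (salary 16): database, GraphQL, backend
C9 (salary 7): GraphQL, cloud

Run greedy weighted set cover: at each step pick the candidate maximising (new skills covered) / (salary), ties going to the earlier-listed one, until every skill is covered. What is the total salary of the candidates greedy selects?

43

Pick 1: C3 adds 5 new (GraphQL, API, testing, ML, backend) at salary 7 (ratio 5/7).
Pick 2: C6 adds 3 new (database, Linux, cloud) at salary 16 (ratio 3/16).
Pick 3: C7 adds 1 new (frontend) at salary 20 (ratio 1/20).
Greedy total salary: 7 + 16 + 20 = 43. (The true optimum is 39, so greedy overshoots here.)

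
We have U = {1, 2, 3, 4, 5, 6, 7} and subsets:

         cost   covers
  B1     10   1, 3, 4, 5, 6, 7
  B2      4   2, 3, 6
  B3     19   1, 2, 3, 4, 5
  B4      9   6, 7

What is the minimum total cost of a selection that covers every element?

B1, B2 cover every element at cost 10 + 4 = 14.
Any cover uses at least 2 sets; among all covering selections none totals below 14.

14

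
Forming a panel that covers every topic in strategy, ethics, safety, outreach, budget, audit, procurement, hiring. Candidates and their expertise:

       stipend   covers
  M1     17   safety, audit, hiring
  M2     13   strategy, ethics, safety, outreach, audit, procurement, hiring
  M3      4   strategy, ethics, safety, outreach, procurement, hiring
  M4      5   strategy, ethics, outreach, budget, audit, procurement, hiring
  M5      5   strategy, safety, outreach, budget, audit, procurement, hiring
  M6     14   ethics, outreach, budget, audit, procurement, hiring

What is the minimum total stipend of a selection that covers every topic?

9

M3, M4 cover every topic at stipend 4 + 5 = 9.
Any cover uses at least 2 members; among all covering selections none totals below 9.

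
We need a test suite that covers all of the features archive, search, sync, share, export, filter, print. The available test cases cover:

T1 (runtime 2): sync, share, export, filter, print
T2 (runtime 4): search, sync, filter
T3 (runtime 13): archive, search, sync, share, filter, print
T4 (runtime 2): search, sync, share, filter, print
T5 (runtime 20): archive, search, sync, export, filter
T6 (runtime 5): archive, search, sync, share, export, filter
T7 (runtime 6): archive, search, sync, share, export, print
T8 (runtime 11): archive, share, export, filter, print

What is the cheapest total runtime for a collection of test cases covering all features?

7

T1, T6 cover every feature at runtime 2 + 5 = 7.
Any cover uses at least 2 test cases; among all covering selections none totals below 7.
Greedy by coverage-per-runtime would pick T1, T4, T6 for 9 — worse than the optimum 7.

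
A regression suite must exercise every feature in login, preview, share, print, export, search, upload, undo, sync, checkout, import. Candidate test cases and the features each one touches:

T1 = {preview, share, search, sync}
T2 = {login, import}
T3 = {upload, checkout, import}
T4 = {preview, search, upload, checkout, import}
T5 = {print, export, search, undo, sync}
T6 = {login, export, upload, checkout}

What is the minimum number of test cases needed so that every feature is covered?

4

T1, T2, T3, T5 together cover {login, preview, share, print, export, search, upload, undo, sync, checkout, import} — every feature.
No 3 of the 6 test cases cover everything (all 20 triples fall short), so 4 is minimum.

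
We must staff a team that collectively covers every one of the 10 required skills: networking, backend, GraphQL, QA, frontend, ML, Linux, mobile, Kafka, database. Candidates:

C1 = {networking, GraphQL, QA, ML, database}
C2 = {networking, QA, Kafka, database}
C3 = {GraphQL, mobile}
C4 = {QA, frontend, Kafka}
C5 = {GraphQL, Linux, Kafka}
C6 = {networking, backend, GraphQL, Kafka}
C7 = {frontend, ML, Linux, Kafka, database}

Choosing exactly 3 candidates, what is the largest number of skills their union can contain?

9

Choosing C1, C3, C7 covers {networking, GraphQL, QA, frontend, ML, Linux, mobile, Kafka, database} — 9 skills.
No choice of 3 candidates does better; here backend is left uncovered.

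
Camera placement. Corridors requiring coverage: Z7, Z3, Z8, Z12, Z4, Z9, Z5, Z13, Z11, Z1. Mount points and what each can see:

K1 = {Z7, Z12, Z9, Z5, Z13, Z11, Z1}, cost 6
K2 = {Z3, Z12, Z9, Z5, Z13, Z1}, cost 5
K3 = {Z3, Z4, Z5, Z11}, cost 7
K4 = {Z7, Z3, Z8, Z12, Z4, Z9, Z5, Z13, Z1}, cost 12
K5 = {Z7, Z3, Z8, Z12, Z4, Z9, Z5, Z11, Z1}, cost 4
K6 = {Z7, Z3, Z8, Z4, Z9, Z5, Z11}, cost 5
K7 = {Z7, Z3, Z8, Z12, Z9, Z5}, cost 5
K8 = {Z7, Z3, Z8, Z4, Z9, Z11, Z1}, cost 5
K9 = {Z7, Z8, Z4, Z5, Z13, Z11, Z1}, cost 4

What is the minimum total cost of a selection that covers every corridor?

8

K5, K9 cover every corridor at cost 4 + 4 = 8.
Any cover uses at least 2 camera mounts; among all covering selections none totals below 8.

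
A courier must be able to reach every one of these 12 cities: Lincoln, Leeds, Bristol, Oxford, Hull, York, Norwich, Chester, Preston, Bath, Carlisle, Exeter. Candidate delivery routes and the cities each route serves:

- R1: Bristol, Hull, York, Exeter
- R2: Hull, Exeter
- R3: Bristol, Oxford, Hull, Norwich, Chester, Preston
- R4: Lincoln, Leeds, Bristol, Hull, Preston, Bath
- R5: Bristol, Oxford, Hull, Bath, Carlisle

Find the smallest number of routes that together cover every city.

4

R1, R3, R4, R5 together cover {Lincoln, Leeds, Bristol, Oxford, Hull, York, Norwich, Chester, Preston, Bath, Carlisle, Exeter} — every city.
No 3 of the 5 routes cover everything (all 10 triples fall short), so 4 is minimum.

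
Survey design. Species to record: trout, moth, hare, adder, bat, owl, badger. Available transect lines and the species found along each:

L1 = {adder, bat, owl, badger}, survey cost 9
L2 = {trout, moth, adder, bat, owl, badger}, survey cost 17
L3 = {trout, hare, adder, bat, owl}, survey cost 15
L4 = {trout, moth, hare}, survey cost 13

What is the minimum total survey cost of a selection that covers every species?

L1, L4 cover every species at survey cost 9 + 13 = 22.
Any cover uses at least 2 transects; among all covering selections none totals below 22.

22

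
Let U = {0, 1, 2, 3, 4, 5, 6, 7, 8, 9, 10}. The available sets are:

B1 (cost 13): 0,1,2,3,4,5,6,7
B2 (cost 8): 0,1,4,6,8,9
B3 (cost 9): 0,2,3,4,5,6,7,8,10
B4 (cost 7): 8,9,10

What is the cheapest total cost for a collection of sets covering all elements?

B2, B3 cover every element at cost 8 + 9 = 17.
Any cover uses at least 2 sets; among all covering selections none totals below 17.

17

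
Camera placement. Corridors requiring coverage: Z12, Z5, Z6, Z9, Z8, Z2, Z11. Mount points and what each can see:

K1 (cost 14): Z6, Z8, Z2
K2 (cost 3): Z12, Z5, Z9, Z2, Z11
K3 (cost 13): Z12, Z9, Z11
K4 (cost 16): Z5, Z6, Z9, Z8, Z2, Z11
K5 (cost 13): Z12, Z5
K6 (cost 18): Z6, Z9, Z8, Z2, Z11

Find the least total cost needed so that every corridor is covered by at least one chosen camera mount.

K1, K2 cover every corridor at cost 14 + 3 = 17.
Any cover uses at least 2 camera mounts; among all covering selections none totals below 17.

17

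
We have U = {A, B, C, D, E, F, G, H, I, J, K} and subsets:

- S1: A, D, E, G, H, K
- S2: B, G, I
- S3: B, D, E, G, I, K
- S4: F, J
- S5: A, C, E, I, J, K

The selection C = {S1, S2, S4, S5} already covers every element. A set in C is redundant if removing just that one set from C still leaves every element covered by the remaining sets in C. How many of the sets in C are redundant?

Drop S1: D, H uncovered — not redundant.
Drop S2: B uncovered — not redundant.
Drop S4: F uncovered — not redundant.
Drop S5: C uncovered — not redundant.
None of the sets in C is redundant.

0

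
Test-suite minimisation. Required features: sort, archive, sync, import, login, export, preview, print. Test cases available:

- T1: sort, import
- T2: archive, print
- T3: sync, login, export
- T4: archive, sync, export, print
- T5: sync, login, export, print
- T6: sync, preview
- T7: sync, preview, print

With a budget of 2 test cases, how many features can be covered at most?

Choosing T1, T4 covers {sort, archive, sync, import, export, print} — 6 features.
No choice of 2 test cases does better; here login, preview are left uncovered.

6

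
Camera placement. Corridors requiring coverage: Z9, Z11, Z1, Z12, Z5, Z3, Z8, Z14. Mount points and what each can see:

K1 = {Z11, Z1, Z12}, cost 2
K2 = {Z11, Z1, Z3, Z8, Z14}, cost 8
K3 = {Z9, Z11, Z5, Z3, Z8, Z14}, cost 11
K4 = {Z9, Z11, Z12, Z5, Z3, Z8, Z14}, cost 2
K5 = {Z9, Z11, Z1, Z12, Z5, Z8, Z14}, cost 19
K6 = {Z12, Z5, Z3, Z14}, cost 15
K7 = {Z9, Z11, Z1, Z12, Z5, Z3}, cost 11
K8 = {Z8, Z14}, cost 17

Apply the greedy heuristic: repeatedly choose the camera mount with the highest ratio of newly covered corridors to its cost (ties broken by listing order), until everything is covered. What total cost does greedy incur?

4

Pick 1: K4 adds 7 new (Z9, Z11, Z12, Z5, Z3, Z8, Z14) at cost 2 (ratio 7/2).
Pick 2: K1 adds 1 new (Z1) at cost 2 (ratio 1/2).
Greedy total cost: 2 + 2 = 4.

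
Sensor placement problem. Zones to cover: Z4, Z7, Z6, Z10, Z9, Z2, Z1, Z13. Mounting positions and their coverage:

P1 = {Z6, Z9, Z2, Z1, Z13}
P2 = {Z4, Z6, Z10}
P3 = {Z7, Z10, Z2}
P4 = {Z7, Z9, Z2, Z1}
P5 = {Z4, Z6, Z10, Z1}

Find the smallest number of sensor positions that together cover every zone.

P1, P2, P3 together cover {Z4, Z7, Z6, Z10, Z9, Z2, Z1, Z13} — every zone.
No 2 of the 5 sensor positions cover everything (all 10 pairs fall short), so 3 is minimum.

3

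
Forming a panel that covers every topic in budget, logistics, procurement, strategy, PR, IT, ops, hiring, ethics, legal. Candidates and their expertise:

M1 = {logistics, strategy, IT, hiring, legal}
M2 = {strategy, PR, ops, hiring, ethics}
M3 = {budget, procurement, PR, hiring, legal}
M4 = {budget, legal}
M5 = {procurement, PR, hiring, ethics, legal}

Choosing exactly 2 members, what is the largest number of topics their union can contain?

Choosing M1, M2 covers {logistics, strategy, PR, IT, ops, hiring, ethics, legal} — 8 topics.
No choice of 2 members does better; here budget, procurement are left uncovered.

8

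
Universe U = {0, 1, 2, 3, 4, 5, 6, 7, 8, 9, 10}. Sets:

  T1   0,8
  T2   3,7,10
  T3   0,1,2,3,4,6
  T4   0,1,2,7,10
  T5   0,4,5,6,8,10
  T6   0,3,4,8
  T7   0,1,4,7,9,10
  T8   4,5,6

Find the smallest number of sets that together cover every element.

T3, T5, T7 together cover {0, 1, 2, 3, 4, 5, 6, 7, 8, 9, 10} — every element.
No 2 of the 8 sets cover everything (all 28 pairs fall short), so 3 is minimum.

3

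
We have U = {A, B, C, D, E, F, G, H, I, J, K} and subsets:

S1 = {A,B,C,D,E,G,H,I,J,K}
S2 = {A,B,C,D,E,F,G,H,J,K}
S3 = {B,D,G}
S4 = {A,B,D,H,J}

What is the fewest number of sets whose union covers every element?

S1, S2 together cover {A, B, C, D, E, F, G, H, I, J, K} — every element.
No single set contains all 11 elements, so 2 is optimal.

2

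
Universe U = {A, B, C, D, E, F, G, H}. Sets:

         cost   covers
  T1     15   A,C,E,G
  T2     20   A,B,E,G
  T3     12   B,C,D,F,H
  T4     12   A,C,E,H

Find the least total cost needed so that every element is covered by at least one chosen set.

T1, T3 cover every element at cost 15 + 12 = 27.
Any cover uses at least 2 sets; among all covering selections none totals below 27.

27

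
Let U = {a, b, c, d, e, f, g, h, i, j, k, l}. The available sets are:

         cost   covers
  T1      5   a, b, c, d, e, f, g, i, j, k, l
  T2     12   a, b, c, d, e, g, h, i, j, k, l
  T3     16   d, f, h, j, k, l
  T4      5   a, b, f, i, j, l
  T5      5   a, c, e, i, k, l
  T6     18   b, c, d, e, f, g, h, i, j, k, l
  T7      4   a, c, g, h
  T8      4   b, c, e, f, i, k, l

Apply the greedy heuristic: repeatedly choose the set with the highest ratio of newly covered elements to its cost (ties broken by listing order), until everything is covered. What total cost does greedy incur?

Pick 1: T1 adds 11 new (a, b, c, d, e, f, g, i, j, k, l) at cost 5 (ratio 11/5).
Pick 2: T7 adds 1 new (h) at cost 4 (ratio 1/4).
Greedy total cost: 5 + 4 = 9.

9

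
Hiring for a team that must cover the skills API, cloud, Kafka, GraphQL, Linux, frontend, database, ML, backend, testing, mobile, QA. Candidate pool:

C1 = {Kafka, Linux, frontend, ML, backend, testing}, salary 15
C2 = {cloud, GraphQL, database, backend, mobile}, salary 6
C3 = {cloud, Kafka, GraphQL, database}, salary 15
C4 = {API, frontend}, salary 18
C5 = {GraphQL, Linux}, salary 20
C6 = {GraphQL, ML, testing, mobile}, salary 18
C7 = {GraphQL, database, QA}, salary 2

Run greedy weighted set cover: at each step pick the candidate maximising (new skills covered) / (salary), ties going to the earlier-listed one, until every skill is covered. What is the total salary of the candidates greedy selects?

Pick 1: C7 adds 3 new (GraphQL, database, QA) at salary 2 (ratio 3/2).
Pick 2: C2 adds 3 new (cloud, backend, mobile) at salary 6 (ratio 3/6).
Pick 3: C1 adds 5 new (Kafka, Linux, frontend, ML, testing) at salary 15 (ratio 5/15).
Pick 4: C4 adds 1 new (API) at salary 18 (ratio 1/18).
Greedy total salary: 2 + 6 + 15 + 18 = 41.

41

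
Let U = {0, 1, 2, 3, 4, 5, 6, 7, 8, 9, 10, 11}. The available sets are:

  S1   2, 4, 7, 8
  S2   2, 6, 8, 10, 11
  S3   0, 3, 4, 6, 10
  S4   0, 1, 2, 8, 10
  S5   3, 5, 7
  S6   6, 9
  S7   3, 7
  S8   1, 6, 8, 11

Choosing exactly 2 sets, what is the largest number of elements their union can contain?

Choosing S1, S3 covers {0, 2, 3, 4, 6, 7, 8, 10} — 8 elements.
No choice of 2 sets does better; here 1, 5, 9, 11 are left uncovered.

8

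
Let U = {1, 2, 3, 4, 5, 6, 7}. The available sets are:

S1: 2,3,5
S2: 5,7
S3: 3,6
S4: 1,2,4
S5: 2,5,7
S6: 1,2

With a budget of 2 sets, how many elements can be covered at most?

5

Choosing S1, S4 covers {1, 2, 3, 4, 5} — 5 elements.
No choice of 2 sets does better; here 6, 7 are left uncovered.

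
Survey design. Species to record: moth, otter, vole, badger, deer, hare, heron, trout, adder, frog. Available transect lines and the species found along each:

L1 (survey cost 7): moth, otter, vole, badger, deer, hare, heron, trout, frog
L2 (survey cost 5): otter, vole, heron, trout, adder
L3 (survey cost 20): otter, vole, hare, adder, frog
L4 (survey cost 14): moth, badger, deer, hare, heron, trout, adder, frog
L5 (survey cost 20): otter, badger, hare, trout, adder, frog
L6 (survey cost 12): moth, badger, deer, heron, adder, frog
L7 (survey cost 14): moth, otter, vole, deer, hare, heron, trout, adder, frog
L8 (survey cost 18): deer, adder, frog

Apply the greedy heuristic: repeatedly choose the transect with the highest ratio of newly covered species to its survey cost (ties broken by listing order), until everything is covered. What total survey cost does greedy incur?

Pick 1: L1 adds 9 new (moth, otter, vole, badger, deer, hare, heron, trout, frog) at survey cost 7 (ratio 9/7).
Pick 2: L2 adds 1 new (adder) at survey cost 5 (ratio 1/5).
Greedy total survey cost: 7 + 5 = 12.

12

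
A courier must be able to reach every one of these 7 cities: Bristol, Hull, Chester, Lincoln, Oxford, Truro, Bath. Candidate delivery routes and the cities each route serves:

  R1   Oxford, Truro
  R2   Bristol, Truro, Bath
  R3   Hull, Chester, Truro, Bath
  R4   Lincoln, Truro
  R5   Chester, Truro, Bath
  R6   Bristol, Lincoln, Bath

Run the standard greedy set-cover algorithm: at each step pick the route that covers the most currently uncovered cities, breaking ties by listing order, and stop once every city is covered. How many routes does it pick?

3

Pick 1: R3 covers 4 new cities (Hull, Chester, Truro, Bath).
Pick 2: R6 covers 2 new cities (Bristol, Lincoln).
Pick 3: R1 covers 1 new cities (Oxford).
Greedy uses 3 routes.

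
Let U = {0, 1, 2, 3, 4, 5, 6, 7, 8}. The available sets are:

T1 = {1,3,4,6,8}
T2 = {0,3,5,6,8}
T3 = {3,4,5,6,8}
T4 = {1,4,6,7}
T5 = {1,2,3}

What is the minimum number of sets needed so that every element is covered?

3

T2, T4, T5 together cover {0, 1, 2, 3, 4, 5, 6, 7, 8} — every element.
No 2 of the 5 sets cover everything (all 10 pairs fall short), so 3 is minimum.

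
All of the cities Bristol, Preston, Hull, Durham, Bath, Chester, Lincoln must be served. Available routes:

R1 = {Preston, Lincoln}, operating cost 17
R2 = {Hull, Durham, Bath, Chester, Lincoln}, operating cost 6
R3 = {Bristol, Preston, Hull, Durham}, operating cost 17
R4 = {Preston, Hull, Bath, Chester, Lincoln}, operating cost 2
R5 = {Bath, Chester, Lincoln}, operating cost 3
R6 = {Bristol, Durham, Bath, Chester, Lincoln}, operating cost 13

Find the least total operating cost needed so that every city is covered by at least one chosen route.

15

R4, R6 cover every city at operating cost 2 + 13 = 15.
Any cover uses at least 2 routes; among all covering selections none totals below 15.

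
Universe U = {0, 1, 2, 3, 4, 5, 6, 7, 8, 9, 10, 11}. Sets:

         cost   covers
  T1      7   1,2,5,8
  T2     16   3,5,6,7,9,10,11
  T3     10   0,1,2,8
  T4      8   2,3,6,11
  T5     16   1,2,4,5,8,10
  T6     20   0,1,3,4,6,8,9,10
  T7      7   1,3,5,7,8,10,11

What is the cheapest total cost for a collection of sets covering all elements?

34

T1, T6, T7 cover every element at cost 7 + 20 + 7 = 34.
Any cover uses at least 3 sets; among all covering selections none totals below 34.
Greedy by coverage-per-cost would pick T7, T4, T6 for 35 — worse than the optimum 34.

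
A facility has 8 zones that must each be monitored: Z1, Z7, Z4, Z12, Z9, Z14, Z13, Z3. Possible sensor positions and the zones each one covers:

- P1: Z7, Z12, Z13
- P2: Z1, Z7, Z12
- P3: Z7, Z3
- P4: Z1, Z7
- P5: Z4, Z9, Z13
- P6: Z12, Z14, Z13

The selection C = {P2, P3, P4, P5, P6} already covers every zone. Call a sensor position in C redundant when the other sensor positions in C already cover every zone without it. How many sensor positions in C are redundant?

2

Drop P2: the rest still cover every zone — redundant.
Drop P3: Z3 uncovered — not redundant.
Drop P4: the rest still cover every zone — redundant.
Drop P5: Z4, Z9 uncovered — not redundant.
Drop P6: Z14 uncovered — not redundant.
2 redundant: P2, P4.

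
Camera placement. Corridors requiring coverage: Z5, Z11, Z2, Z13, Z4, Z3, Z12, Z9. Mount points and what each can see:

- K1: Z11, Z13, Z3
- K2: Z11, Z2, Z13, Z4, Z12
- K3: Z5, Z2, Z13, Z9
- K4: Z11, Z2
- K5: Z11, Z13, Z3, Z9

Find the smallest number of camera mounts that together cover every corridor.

K1, K2, K3 together cover {Z5, Z11, Z2, Z13, Z4, Z3, Z12, Z9} — every corridor.
No 2 of the 5 camera mounts cover everything (all 10 pairs fall short), so 3 is minimum.

3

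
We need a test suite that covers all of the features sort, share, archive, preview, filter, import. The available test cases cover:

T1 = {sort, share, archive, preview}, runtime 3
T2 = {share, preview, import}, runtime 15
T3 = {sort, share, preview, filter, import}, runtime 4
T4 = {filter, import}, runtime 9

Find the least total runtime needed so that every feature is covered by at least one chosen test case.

T1, T3 cover every feature at runtime 3 + 4 = 7.
Any cover uses at least 2 test cases; among all covering selections none totals below 7.

7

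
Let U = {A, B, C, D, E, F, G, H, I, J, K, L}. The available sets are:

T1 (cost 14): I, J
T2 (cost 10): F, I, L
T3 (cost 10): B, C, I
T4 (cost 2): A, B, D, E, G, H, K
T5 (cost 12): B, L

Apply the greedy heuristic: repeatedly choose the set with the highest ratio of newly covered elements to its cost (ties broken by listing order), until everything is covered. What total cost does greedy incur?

36

Pick 1: T4 adds 7 new (A, B, D, E, G, H, K) at cost 2 (ratio 7/2).
Pick 2: T2 adds 3 new (F, I, L) at cost 10 (ratio 3/10).
Pick 3: T3 adds 1 new (C) at cost 10 (ratio 1/10).
Pick 4: T1 adds 1 new (J) at cost 14 (ratio 1/14).
Greedy total cost: 2 + 10 + 10 + 14 = 36.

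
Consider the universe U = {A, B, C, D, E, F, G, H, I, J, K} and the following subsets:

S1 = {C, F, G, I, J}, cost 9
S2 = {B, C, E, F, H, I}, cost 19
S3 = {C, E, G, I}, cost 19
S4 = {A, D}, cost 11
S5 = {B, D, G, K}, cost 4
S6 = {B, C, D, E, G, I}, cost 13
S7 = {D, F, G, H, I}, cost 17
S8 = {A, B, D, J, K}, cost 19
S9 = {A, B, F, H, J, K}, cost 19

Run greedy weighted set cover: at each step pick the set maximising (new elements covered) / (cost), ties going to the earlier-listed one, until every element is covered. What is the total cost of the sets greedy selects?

Pick 1: S5 adds 4 new (B, D, G, K) at cost 4 (ratio 4/4).
Pick 2: S1 adds 4 new (C, F, I, J) at cost 9 (ratio 4/9).
Pick 3: S2 adds 2 new (E, H) at cost 19 (ratio 2/19).
Pick 4: S4 adds 1 new (A) at cost 11 (ratio 1/11).
Greedy total cost: 4 + 9 + 19 + 11 = 43. (The true optimum is 32, so greedy overshoots here.)

43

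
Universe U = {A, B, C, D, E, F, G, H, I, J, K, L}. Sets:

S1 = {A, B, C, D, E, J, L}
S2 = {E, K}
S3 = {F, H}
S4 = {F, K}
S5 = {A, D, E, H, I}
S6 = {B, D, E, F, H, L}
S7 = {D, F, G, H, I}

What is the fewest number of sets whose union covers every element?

S1, S2, S7 together cover {A, B, C, D, E, F, G, H, I, J, K, L} — every element.
No 2 of the 7 sets cover everything (all 21 pairs fall short), so 3 is minimum.

3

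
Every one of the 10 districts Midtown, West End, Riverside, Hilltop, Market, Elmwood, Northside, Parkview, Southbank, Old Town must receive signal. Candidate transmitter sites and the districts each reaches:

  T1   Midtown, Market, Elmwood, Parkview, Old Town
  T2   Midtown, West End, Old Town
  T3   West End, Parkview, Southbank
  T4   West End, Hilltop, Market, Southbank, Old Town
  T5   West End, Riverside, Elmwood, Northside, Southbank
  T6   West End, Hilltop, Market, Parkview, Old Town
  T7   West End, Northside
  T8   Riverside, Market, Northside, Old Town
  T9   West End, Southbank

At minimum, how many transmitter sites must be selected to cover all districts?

3

T1, T4, T5 together cover {Midtown, West End, Riverside, Hilltop, Market, Elmwood, Northside, Parkview, Southbank, Old Town} — every district.
No 2 of the 9 transmitter sites cover everything (all 36 pairs fall short), so 3 is minimum.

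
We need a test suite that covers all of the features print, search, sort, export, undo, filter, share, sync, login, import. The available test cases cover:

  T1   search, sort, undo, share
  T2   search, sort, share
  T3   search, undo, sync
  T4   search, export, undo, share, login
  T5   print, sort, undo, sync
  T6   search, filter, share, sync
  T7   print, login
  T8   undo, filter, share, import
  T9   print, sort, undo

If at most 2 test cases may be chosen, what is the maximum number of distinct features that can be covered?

Choosing T4, T5 covers {print, search, sort, export, undo, share, sync, login} — 8 features.
No choice of 2 test cases does better; here filter, import are left uncovered.

8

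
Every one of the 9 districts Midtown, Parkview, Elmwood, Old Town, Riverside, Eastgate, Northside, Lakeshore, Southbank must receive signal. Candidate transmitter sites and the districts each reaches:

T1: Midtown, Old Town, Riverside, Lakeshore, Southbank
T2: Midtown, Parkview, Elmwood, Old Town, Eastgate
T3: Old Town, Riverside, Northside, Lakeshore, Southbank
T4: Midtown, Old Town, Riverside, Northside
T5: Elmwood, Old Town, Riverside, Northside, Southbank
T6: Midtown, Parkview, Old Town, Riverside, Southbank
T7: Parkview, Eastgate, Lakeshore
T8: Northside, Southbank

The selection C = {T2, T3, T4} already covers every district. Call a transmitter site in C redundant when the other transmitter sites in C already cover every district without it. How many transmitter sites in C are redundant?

1

Drop T2: Parkview, Elmwood, Eastgate uncovered — not redundant.
Drop T3: Lakeshore, Southbank uncovered — not redundant.
Drop T4: the rest still cover every district — redundant.
1 redundant: T4.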